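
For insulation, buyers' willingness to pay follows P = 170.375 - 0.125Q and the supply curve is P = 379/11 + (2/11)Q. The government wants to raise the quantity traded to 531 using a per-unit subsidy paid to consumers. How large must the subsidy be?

Required subsidy s = 27 per unit

At Q = 531, from the demand curve buyers pay Pb = 170.375 − 0.125·531 = 104; from the supply curve sellers need Ps = 379/11 + (2/11)·531 = 131.
The subsidy must fill the gap: s = Ps − Pb = 131 − 104 = 27.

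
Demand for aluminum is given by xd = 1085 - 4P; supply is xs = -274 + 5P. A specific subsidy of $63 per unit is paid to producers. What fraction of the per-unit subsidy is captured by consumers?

Consumer share = 5/9

Pre-subsidy: 1085 - 4P = -274 + 5P gives P* = 151, x* = 481.
With the subsidy, sellers receive Ps = Pb + 63 for each unit, where Pb is the price buyers pay.
Supply in terms of Pb becomes xs = -274 + 5(Pb + 63) = 41 + 5Pb. Setting this equal to demand: 1085 - 4Pb = 41 + 5Pb, so Pb = 116.
Sellers receive Ps = 116 + 63 = 179; x' = 1085 − 4·116 = 621.
Buyers' price falls by P* − Pb = 151 − 116 = 35; sellers' price rises by Ps − P* = 179 − 151 = 28.
So consumers capture 35/63 = 5/9 of each unit of subsidy.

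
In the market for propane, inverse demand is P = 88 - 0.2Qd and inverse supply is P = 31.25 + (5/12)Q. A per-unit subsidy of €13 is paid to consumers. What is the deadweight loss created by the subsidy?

Pre-subsidy: 88 - 0.2Q = 31.25 + (5/12)Q gives Q* = 3405/37 and P* = 2575/37.
With the rebate, buyers effectively pay Pb = Ps − 13, where Ps is the price sellers receive.
On the curves, Pb = 88 - 0.2Q and Ps = 31.25 + (5/12)Q; the wedge Ps − Pb = 13 gives 31.25 + (5/12)Q − (88 - 0.2Q) = 13, so Q' = 4185/37.
Then Pb = 88 − 0.2·(4185/37) = 2419/37 and Ps = 31.25 + (5/12)·(4185/37) = 2900/37.
The subsidy expands output by 4185/37 − 3405/37 = 780/37 past the efficient level; on those units the gap between marginal cost and willingness to pay runs from 0 up to 13.
DWL = ½ × 13 × 780/37 = 5070/37.

Deadweight loss = 5070/37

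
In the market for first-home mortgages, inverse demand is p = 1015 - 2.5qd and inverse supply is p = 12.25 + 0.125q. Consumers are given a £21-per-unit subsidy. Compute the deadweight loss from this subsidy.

Pre-subsidy: 1015 - 2.5q = 12.25 + 0.125q gives q* = 382 and p* = 60.
With the rebate, buyers effectively pay pb = ps − 21, where ps is the price sellers receive.
On the curves, pb = 1015 - 2.5q and ps = 12.25 + 0.125q; the wedge ps − pb = 21 gives 12.25 + 0.125q − (1015 - 2.5q) = 21, so q' = 390.
Then pb = 1015 − 2.5·390 = 40 and ps = 12.25 + 0.125·390 = 61.
The subsidy expands output by 390 − 382 = 8 past the efficient level; on those units the gap between marginal cost and willingness to pay runs from 0 up to 21.
DWL = ½ × 21 × 8 = 84.

Deadweight loss = £84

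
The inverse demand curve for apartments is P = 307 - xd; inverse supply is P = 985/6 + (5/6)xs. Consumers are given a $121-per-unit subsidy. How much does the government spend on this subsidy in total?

Government cost = $17413

Pre-subsidy: 307 - x = 985/6 + (5/6)x gives x* = 857/11 and P* = 2520/11.
With the rebate, buyers effectively pay Pb = Ps − 121, where Ps is the price sellers receive.
On the curves, Pb = 307 - x and Ps = 985/6 + (5/6)x; the wedge Ps − Pb = 121 gives 985/6 + (5/6)x − (307 - x) = 121, so x' = 1583/11.
Then Pb = 307 − 1·(1583/11) = 1794/11 and Ps = 985/6 + (5/6)·(1583/11) = 3125/11.
Government outlay = subsidy × quantity = 121 × 1583/11 = 17413.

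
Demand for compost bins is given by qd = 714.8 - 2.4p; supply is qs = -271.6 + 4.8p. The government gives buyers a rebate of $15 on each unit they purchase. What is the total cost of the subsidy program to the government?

Pre-subsidy: 714.8 - 2.4p = -271.6 + 4.8p gives p* = 137, q* = 386.
With the rebate, buyers effectively pay pb = ps − 15, where ps is the price sellers receive.
Demand in terms of ps becomes qd = 714.8 − 2.4(ps − 15) = 750.8 - 2.4ps. Setting this equal to supply: 750.8 - 2.4ps = -271.6 + 4.8ps, so ps = 142.
Buyers pay pb = 142 − 15 = 127; q' = -271.6 + 4.8·142 = 410.
Government outlay = subsidy × quantity = 15 × 410 = 6150.

Government cost = $6150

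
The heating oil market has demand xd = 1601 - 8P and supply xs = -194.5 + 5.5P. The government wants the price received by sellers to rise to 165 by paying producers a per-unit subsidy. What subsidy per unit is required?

At a seller price of 165, quantity supplied is -194.5 + 5.5·165 = 713.
Buyers absorb 713 only when they pay Pb with 1601 − 8·Pb = 713, i.e. Pb = 111.
s = Ps − Pb = 165 − 111 = 54.

Required subsidy s = 54 per unit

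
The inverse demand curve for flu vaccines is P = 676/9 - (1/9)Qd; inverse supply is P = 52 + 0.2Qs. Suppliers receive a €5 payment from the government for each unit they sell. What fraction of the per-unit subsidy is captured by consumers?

Consumer share = 5/14

Pre-subsidy: 676/9 - (1/9)Q = 52 + 0.2Q gives Q* = 520/7 and P* = 468/7.
With the subsidy, sellers receive Ps = Pb + 5 for each unit, where Pb is the price buyers pay.
On the curves, Pb = 676/9 - (1/9)Q and Ps = 52 + 0.2Q; the wedge Ps − Pb = 5 gives 52 + 0.2Q − (676/9 - (1/9)Q) = 5, so Q' = 1265/14.
Then Pb = 676/9 − (1/9)·(1265/14) = 911/14 and Ps = 52 + 0.2·(1265/14) = 981/14.
Buyers' price falls by P* − Pb = 468/7 − 911/14 = 25/14; sellers' price rises by Ps − P* = 981/14 − 468/7 = 45/14.
So consumers capture (25/14)/5 = 5/14 of each unit of subsidy.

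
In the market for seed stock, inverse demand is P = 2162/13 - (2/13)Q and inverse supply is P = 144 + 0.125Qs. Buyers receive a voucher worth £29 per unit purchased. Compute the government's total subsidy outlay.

Government cost = £5336

Pre-subsidy: 2162/13 - (2/13)Q = 144 + 0.125Q gives Q* = 80 and P* = 154.
With the rebate, buyers effectively pay Pb = Ps − 29, where Ps is the price sellers receive.
On the curves, Pb = 2162/13 - (2/13)Q and Ps = 144 + 0.125Q; the wedge Ps − Pb = 29 gives 144 + 0.125Q − (2162/13 - (2/13)Q) = 29, so Q' = 184.
Then Pb = 2162/13 − (2/13)·184 = 138 and Ps = 144 + 0.125·184 = 167.
Government outlay = subsidy × quantity = 29 × 184 = 5336.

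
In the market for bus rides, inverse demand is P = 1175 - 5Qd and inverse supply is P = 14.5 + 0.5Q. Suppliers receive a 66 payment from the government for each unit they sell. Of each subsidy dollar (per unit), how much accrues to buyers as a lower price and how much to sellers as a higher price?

Pre-subsidy: 1175 - 5Q = 14.5 + 0.5Q gives Q* = 211 and P* = 120.
With the subsidy, sellers receive Ps = Pb + 66 for each unit, where Pb is the price buyers pay.
On the curves, Pb = 1175 - 5Q and Ps = 14.5 + 0.5Q; the wedge Ps − Pb = 66 gives 14.5 + 0.5Q − (1175 - 5Q) = 66, so Q' = 223.
Then Pb = 1175 − 5·223 = 60 and Ps = 14.5 + 0.5·223 = 126.
Buyers' price falls by P* − Pb = 120 − 60 = 60; sellers' price rises by Ps − P* = 126 − 120 = 6.

Buyers gain 60 per unit; sellers gain 6 per unit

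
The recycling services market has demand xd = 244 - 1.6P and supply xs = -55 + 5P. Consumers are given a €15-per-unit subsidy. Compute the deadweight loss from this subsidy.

Pre-subsidy: 244 - 1.6P = -55 + 5P gives P* = 1495/33, x* = 5660/33.
With the rebate, buyers effectively pay Pb = Ps − 15, where Ps is the price sellers receive.
Demand in terms of Ps becomes xd = 244 − 1.6(Ps − 15) = 268 - 1.6Ps. Setting this equal to supply: 268 - 1.6Ps = -55 + 5Ps, so Ps = 1615/33.
Buyers pay Pb = 1615/33 − 15 = 1120/33; x' = -55 + 5·(1615/33) = 6260/33.
The subsidy expands output by 6260/33 − 5660/33 = 200/11 past the efficient level; on those units the gap between marginal cost and willingness to pay runs from 0 up to 15.
DWL = ½ × 15 × 200/11 = 1500/11.

Deadweight loss = 1500/11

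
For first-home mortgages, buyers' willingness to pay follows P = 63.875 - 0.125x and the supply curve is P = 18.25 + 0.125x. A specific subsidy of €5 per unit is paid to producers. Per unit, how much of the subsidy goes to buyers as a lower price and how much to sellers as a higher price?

Buyers gain €2.5 per unit; sellers gain €2.5 per unit

Pre-subsidy: 63.875 - 0.125x = 18.25 + 0.125x gives x* = 182.5 and P* = 41.0625.
With the subsidy, sellers receive Ps = Pb + 5 for each unit, where Pb is the price buyers pay.
On the curves, Pb = 63.875 - 0.125x and Ps = 18.25 + 0.125x; the wedge Ps − Pb = 5 gives 18.25 + 0.125x − (63.875 - 0.125x) = 5, so x' = 202.5.
Then Pb = 63.875 − 0.125·202.5 = 38.5625 and Ps = 18.25 + 0.125·202.5 = 43.5625.
Buyers' price falls by P* − Pb = 41.0625 − 38.5625 = 2.5; sellers' price rises by Ps − P* = 43.5625 − 41.0625 = 2.5.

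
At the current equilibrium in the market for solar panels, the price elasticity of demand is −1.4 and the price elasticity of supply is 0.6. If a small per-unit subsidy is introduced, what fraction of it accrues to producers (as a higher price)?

Producer share = 0.7

For a small subsidy around the equilibrium, the benefit split depends on the relative slopes, which at a point are proportional to the elasticities.
Buyer share = εs/(εs + |εd|) = 0.6/(0.6 + 1.4) = 0.3; seller share = |εd|/(εs + |εd|) = 0.7.
So producers capture 0.7 of the subsidy.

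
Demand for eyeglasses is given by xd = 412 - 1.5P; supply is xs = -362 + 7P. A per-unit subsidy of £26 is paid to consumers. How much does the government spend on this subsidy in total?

Government cost = 135928/17

Pre-subsidy: 412 - 1.5P = -362 + 7P gives P* = 1548/17, x* = 4682/17.
With the rebate, buyers effectively pay Pb = Ps − 26, where Ps is the price sellers receive.
Demand in terms of Ps becomes xd = 412 − 1.5(Ps − 26) = 451 - 1.5Ps. Setting this equal to supply: 451 - 1.5Ps = -362 + 7Ps, so Ps = 1626/17.
Buyers pay Pb = 1626/17 − 26 = 1184/17; x' = -362 + 7·(1626/17) = 5228/17.
Government outlay = subsidy × quantity = 26 × 5228/17 = 135928/17.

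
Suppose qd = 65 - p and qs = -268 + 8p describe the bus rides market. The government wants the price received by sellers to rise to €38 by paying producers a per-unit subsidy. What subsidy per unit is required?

Required subsidy s = €9 per unit

At a seller price of 38, quantity supplied is -268 + 8·38 = 36.
Buyers absorb 36 only when they pay pb with 65 − 1·pb = 36, i.e. pb = 29.
s = ps − pb = 38 − 29 = 9.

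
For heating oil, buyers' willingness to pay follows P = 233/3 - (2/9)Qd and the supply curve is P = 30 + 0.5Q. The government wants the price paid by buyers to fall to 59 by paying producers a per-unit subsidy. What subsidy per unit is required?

At a buyer price of 59, quantity demanded is 349.5 − 4.5·59 = 84.
Sellers supply 84 only when they receive Ps = 30 + 0.5·84 = 72.
s = Ps − Pb = 72 − 59 = 13.

Required subsidy s = 13 per unit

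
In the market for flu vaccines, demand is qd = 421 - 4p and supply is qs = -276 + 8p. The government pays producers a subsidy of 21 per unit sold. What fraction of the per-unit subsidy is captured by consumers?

Pre-subsidy: 421 - 4p = -276 + 8p gives p* = 697/12, q* = 566/3.
With the subsidy, sellers receive ps = pb + 21 for each unit, where pb is the price buyers pay.
Supply in terms of pb becomes qs = -276 + 8(pb + 21) = -108 + 8pb. Setting this equal to demand: 421 - 4pb = -108 + 8pb, so pb = 529/12.
Sellers receive ps = 529/12 + 21 = 781/12; q' = 421 − 4·(529/12) = 734/3.
Buyers' price falls by p* − pb = 697/12 − 529/12 = 14; sellers' price rises by ps − p* = 781/12 − 697/12 = 7.
So consumers capture 14/21 = 2/3 of each unit of subsidy.

Consumer share = 2/3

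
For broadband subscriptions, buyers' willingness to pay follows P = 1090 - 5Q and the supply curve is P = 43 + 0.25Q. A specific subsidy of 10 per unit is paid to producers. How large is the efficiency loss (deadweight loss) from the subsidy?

Pre-subsidy: 1090 - 5Q = 43 + 0.25Q gives Q* = 1396/7 and P* = 650/7.
With the subsidy, sellers receive Ps = Pb + 10 for each unit, where Pb is the price buyers pay.
On the curves, Pb = 1090 - 5Q and Ps = 43 + 0.25Q; the wedge Ps − Pb = 10 gives 43 + 0.25Q − (1090 - 5Q) = 10, so Q' = 604/3.
Then Pb = 1090 − 5·(604/3) = 250/3 and Ps = 43 + 0.25·(604/3) = 280/3.
The subsidy expands output by 604/3 − 1396/7 = 40/21 past the efficient level; on those units the gap between marginal cost and willingness to pay runs from 0 up to 10.
DWL = ½ × 10 × 40/21 = 200/21.

Deadweight loss = 200/21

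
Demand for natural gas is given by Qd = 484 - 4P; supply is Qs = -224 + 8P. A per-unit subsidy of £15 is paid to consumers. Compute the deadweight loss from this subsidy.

Pre-subsidy: 484 - 4P = -224 + 8P gives P* = 59, Q* = 248.
With the rebate, buyers effectively pay Pb = Ps − 15, where Ps is the price sellers receive.
Demand in terms of Ps becomes Qd = 484 − 4(Ps − 15) = 544 - 4Ps. Setting this equal to supply: 544 - 4Ps = -224 + 8Ps, so Ps = 64.
Buyers pay Pb = 64 − 15 = 49; Q' = -224 + 8·64 = 288.
The subsidy expands output by 288 − 248 = 40 past the efficient level; on those units the gap between marginal cost and willingness to pay runs from 0 up to 15.
DWL = ½ × 15 × 40 = 300.

Deadweight loss = £300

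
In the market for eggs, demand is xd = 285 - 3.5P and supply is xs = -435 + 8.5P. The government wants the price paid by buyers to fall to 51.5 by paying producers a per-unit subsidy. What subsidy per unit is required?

At a buyer price of 51.5, quantity demanded is 285 − 3.5·51.5 = 104.75.
Sellers supply 104.75 only when they receive Ps with -435 + 8.5·Ps = 104.75, i.e. Ps = 63.5.
s = Ps − Pb = 63.5 − 51.5 = 12.

Required subsidy s = 12 per unit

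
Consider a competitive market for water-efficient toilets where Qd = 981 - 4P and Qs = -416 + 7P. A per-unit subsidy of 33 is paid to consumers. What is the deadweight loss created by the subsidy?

Deadweight loss = 1386

Pre-subsidy: 981 - 4P = -416 + 7P gives P* = 127, Q* = 473.
With the rebate, buyers effectively pay Pb = Ps − 33, where Ps is the price sellers receive.
Demand in terms of Ps becomes Qd = 981 − 4(Ps − 33) = 1113 - 4Ps. Setting this equal to supply: 1113 - 4Ps = -416 + 7Ps, so Ps = 139.
Buyers pay Pb = 139 − 33 = 106; Q' = -416 + 7·139 = 557.
The subsidy expands output by 557 − 473 = 84 past the efficient level; on those units the gap between marginal cost and willingness to pay runs from 0 up to 33.
DWL = ½ × 33 × 84 = 1386.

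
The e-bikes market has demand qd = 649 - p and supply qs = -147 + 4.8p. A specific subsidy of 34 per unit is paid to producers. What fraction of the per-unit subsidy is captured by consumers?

Pre-subsidy: 649 - p = -147 + 4.8p gives p* = 3980/29, q* = 14841/29.
With the subsidy, sellers receive ps = pb + 34 for each unit, where pb is the price buyers pay.
Supply in terms of pb becomes qs = -147 + 4.8(pb + 34) = 16.2 + 4.8pb. Setting this equal to demand: 649 - pb = 16.2 + 4.8pb, so pb = 3164/29.
Sellers receive ps = 3164/29 + 34 = 4150/29; q' = 649 − 1·(3164/29) = 15657/29.
Buyers' price falls by p* − pb = 3980/29 − 3164/29 = 816/29; sellers' price rises by ps − p* = 4150/29 − 3980/29 = 170/29.
So consumers capture (816/29)/34 = 24/29 of each unit of subsidy.

Consumer share = 24/29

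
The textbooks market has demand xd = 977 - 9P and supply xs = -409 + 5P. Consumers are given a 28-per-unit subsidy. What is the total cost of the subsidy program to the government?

Government cost = 4928

Pre-subsidy: 977 - 9P = -409 + 5P gives P* = 99, x* = 86.
With the rebate, buyers effectively pay Pb = Ps − 28, where Ps is the price sellers receive.
Demand in terms of Ps becomes xd = 977 − 9(Ps − 28) = 1229 - 9Ps. Setting this equal to supply: 1229 - 9Ps = -409 + 5Ps, so Ps = 117.
Buyers pay Pb = 117 − 28 = 89; x' = -409 + 5·117 = 176.
Government outlay = subsidy × quantity = 28 × 176 = 4928.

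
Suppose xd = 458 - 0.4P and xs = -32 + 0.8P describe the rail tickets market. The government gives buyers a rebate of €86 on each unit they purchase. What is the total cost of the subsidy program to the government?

Government cost = €27313.6

Pre-subsidy: 458 - 0.4P = -32 + 0.8P gives P* = 1225/3, x* = 884/3.
With the rebate, buyers effectively pay Pb = Ps − 86, where Ps is the price sellers receive.
Demand in terms of Ps becomes xd = 458 − 0.4(Ps − 86) = 492.4 - 0.4Ps. Setting this equal to supply: 492.4 - 0.4Ps = -32 + 0.8Ps, so Ps = 437.
Buyers pay Pb = 437 − 86 = 351; x' = -32 + 0.8·437 = 317.6.
Government outlay = subsidy × quantity = 86 × 317.6 = 27313.6.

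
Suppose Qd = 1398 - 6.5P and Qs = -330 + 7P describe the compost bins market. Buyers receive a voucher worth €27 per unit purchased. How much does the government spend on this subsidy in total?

Government cost = €17739

Pre-subsidy: 1398 - 6.5P = -330 + 7P gives P* = 128, Q* = 566.
With the rebate, buyers effectively pay Pb = Ps − 27, where Ps is the price sellers receive.
Demand in terms of Ps becomes Qd = 1398 − 6.5(Ps − 27) = 1573.5 - 6.5Ps. Setting this equal to supply: 1573.5 - 6.5Ps = -330 + 7Ps, so Ps = 141.
Buyers pay Pb = 141 − 27 = 114; Q' = -330 + 7·141 = 657.
Government outlay = subsidy × quantity = 27 × 657 = 17739.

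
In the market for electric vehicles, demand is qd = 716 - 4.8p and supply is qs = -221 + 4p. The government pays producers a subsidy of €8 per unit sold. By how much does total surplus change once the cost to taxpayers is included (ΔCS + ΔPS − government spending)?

Net change in total surplus = -768/11

Pre-subsidy: 716 - 4.8p = -221 + 4p gives p* = 4685/44, q* = 2254/11.
With the subsidy, sellers receive ps = pb + 8 for each unit, where pb is the price buyers pay.
Supply in terms of pb becomes qs = -221 + 4(pb + 8) = -189 + 4pb. Setting this equal to demand: 716 - 4.8pb = -189 + 4pb, so pb = 4525/44.
Sellers receive ps = 4525/44 + 8 = 4877/44; q' = 716 − 4.8·(4525/44) = 2446/11.
ΔCS = ½(2254/11 + 2446/11)(4685/44 − 4525/44) = 94000/121; ΔPS = ½(2254/11 + 2446/11)(4877/44 − 4685/44) = 112800/121.
Government spending = 8 × 2446/11 = 19568/11.
Net change = 94000/121 + 112800/121 − 19568/11 = -768/11. The loss equals the DWL triangle ½·8·192/11.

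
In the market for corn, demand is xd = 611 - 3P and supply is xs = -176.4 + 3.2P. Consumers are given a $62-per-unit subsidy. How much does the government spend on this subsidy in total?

Government cost = $20212

Pre-subsidy: 611 - 3P = -176.4 + 3.2P gives P* = 127, x* = 230.
With the rebate, buyers effectively pay Pb = Ps − 62, where Ps is the price sellers receive.
Demand in terms of Ps becomes xd = 611 − 3(Ps − 62) = 797 - 3Ps. Setting this equal to supply: 797 - 3Ps = -176.4 + 3.2Ps, so Ps = 157.
Buyers pay Pb = 157 − 62 = 95; x' = -176.4 + 3.2·157 = 326.
Government outlay = subsidy × quantity = 62 × 326 = 20212.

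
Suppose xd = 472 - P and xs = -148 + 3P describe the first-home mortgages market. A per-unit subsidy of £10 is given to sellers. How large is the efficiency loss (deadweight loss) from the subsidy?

Deadweight loss = £37.5

Pre-subsidy: 472 - P = -148 + 3P gives P* = 155, x* = 317.
With the subsidy, sellers receive Ps = Pb + 10 for each unit, where Pb is the price buyers pay.
Supply in terms of Pb becomes xs = -148 + 3(Pb + 10) = -118 + 3Pb. Setting this equal to demand: 472 - Pb = -118 + 3Pb, so Pb = 147.5.
Sellers receive Ps = 147.5 + 10 = 157.5; x' = 472 − 1·147.5 = 324.5.
The subsidy expands output by 324.5 − 317 = 7.5 past the efficient level; on those units the gap between marginal cost and willingness to pay runs from 0 up to 10.
DWL = ½ × 10 × 7.5 = 37.5.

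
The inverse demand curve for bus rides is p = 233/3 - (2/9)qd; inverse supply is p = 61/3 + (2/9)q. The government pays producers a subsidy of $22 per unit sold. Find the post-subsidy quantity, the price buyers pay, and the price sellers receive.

q' = 178.5; buyers pay $38; sellers receive $60

Pre-subsidy: 233/3 - (2/9)q = 61/3 + (2/9)q gives q* = 129 and p* = 49.
With the subsidy, sellers receive ps = pb + 22 for each unit, where pb is the price buyers pay.
On the curves, pb = 233/3 - (2/9)q and ps = 61/3 + (2/9)q; the wedge ps − pb = 22 gives 61/3 + (2/9)q − (233/3 - (2/9)q) = 22, so q' = 178.5.
Then pb = 233/3 − (2/9)·178.5 = 38 and ps = 61/3 + (2/9)·178.5 = 60.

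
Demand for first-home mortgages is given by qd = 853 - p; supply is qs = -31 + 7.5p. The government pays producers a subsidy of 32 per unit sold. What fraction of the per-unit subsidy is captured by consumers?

Pre-subsidy: 853 - p = -31 + 7.5p gives p* = 104, q* = 749.
With the subsidy, sellers receive ps = pb + 32 for each unit, where pb is the price buyers pay.
Supply in terms of pb becomes qs = -31 + 7.5(pb + 32) = 209 + 7.5pb. Setting this equal to demand: 853 - pb = 209 + 7.5pb, so pb = 1288/17.
Sellers receive ps = 1288/17 + 32 = 1832/17; q' = 853 − 1·(1288/17) = 13213/17.
Buyers' price falls by p* − pb = 104 − 1288/17 = 480/17; sellers' price rises by ps − p* = 1832/17 − 104 = 64/17.
So consumers capture (480/17)/32 = 15/17 of each unit of subsidy.

Consumer share = 15/17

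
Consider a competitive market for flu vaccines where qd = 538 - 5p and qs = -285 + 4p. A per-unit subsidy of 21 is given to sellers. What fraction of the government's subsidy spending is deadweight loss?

Pre-subsidy: 538 - 5p = -285 + 4p gives p* = 823/9, q* = 727/9.
With the subsidy, sellers receive ps = pb + 21 for each unit, where pb is the price buyers pay.
Supply in terms of pb becomes qs = -285 + 4(pb + 21) = -201 + 4pb. Setting this equal to demand: 538 - 5pb = -201 + 4pb, so pb = 739/9.
Sellers receive ps = 739/9 + 21 = 928/9; q' = 538 − 5·(739/9) = 1147/9.
ΔCS = ½(727/9 + 1147/9)(823/9 − 739/9) = 26236/27; ΔPS = ½(727/9 + 1147/9)(928/9 − 823/9) = 32795/27.
Government spending = 21 × 1147/9 = 8029/3.
DWL = ½ × 21 × (1147/9 − 727/9) = 490; fraction = 490 / (8029/3) = 210/1147.

DWL / government spending = 210/1147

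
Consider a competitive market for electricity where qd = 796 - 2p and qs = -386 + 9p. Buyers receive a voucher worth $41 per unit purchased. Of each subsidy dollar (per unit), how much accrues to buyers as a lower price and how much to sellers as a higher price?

Buyers gain 369/11 per unit; sellers gain 82/11 per unit

Pre-subsidy: 796 - 2p = -386 + 9p gives p* = 1182/11, q* = 6392/11.
With the rebate, buyers effectively pay pb = ps − 41, where ps is the price sellers receive.
Demand in terms of ps becomes qd = 796 − 2(ps − 41) = 878 - 2ps. Setting this equal to supply: 878 - 2ps = -386 + 9ps, so ps = 1264/11.
Buyers pay pb = 1264/11 − 41 = 813/11; q' = -386 + 9·(1264/11) = 7130/11.
Buyers' price falls by p* − pb = 1182/11 − 813/11 = 369/11; sellers' price rises by ps − p* = 1264/11 − 1182/11 = 82/11.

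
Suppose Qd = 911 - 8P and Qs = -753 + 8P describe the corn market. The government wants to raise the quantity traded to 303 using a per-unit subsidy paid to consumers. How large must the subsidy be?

At Q = 303, invert demand for the buyer price: Pb = (911 − 303)/8 = 76; invert supply for the seller price: Ps = (303 − (-753))/8 = 132.
The subsidy must fill the gap: s = Ps − Pb = 132 − 76 = 56.

Required subsidy s = 56 per unit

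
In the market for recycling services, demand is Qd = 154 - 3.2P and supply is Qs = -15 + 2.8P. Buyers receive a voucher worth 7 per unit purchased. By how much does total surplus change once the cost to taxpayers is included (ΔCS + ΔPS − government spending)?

Pre-subsidy: 154 - 3.2P = -15 + 2.8P gives P* = 169/6, Q* = 958/15.
With the rebate, buyers effectively pay Pb = Ps − 7, where Ps is the price sellers receive.
Demand in terms of Ps becomes Qd = 154 − 3.2(Ps − 7) = 176.4 - 3.2Ps. Setting this equal to supply: 176.4 - 3.2Ps = -15 + 2.8Ps, so Ps = 31.9.
Buyers pay Pb = 31.9 − 7 = 24.9; Q' = -15 + 2.8·31.9 = 74.32.
ΔCS = ½(958/15 + 74.32)(169/6 − 24.9) = 253918/1125; ΔPS = ½(958/15 + 74.32)(31.9 − 169/6) = 290192/1125.
Government spending = 7 × 74.32 = 520.24.
Net change = 253918/1125 + 290192/1125 − 520.24 = -2744/75. The loss equals the DWL triangle ½·7·784/75.

Net change in total surplus = -2744/75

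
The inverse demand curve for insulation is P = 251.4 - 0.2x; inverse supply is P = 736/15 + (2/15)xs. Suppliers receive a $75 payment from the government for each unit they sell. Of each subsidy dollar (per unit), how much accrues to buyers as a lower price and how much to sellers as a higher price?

Pre-subsidy: 251.4 - 0.2x = 736/15 + (2/15)x gives x* = 607 and P* = 130.
With the subsidy, sellers receive Ps = Pb + 75 for each unit, where Pb is the price buyers pay.
On the curves, Pb = 251.4 - 0.2x and Ps = 736/15 + (2/15)x; the wedge Ps − Pb = 75 gives 736/15 + (2/15)x − (251.4 - 0.2x) = 75, so x' = 832.
Then Pb = 251.4 − 0.2·832 = 85 and Ps = 736/15 + (2/15)·832 = 160.
Buyers' price falls by P* − Pb = 130 − 85 = 45; sellers' price rises by Ps − P* = 160 − 130 = 30.

Buyers gain $45 per unit; sellers gain $30 per unit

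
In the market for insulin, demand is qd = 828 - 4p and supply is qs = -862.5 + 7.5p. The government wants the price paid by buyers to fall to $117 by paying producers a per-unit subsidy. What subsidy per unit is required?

Required subsidy s = $46 per unit

At a buyer price of 117, quantity demanded is 828 − 4·117 = 360.
Sellers supply 360 only when they receive ps with -862.5 + 7.5·ps = 360, i.e. ps = 163.
s = ps − pb = 163 − 117 = 46.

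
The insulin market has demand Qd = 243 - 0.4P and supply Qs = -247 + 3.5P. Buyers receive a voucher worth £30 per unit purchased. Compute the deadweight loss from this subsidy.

Pre-subsidy: 243 - 0.4P = -247 + 3.5P gives P* = 4900/39, Q* = 7517/39.
With the rebate, buyers effectively pay Pb = Ps − 30, where Ps is the price sellers receive.
Demand in terms of Ps becomes Qd = 243 − 0.4(Ps − 30) = 255 - 0.4Ps. Setting this equal to supply: 255 - 0.4Ps = -247 + 3.5Ps, so Ps = 5020/39.
Buyers pay Pb = 5020/39 − 30 = 3850/39; Q' = -247 + 3.5·(5020/39) = 7937/39.
The subsidy expands output by 7937/39 − 7517/39 = 140/13 past the efficient level; on those units the gap between marginal cost and willingness to pay runs from 0 up to 30.
DWL = ½ × 30 × 140/13 = 2100/13.

Deadweight loss = 2100/13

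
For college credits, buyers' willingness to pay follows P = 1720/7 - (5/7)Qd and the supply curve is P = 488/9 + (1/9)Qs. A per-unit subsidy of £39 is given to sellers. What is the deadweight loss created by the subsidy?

Pre-subsidy: 1720/7 - (5/7)Q = 488/9 + (1/9)Q gives Q* = 232 and P* = 80.
With the subsidy, sellers receive Ps = Pb + 39 for each unit, where Pb is the price buyers pay.
On the curves, Pb = 1720/7 - (5/7)Q and Ps = 488/9 + (1/9)Q; the wedge Ps − Pb = 39 gives 488/9 + (1/9)Q − (1720/7 - (5/7)Q) = 39, so Q' = 279.25.
Then Pb = 1720/7 − (5/7)·279.25 = 46.25 and Ps = 488/9 + (1/9)·279.25 = 85.25.
The subsidy expands output by 279.25 − 232 = 47.25 past the efficient level; on those units the gap between marginal cost and willingness to pay runs from 0 up to 39.
DWL = ½ × 39 × 47.25 = 921.375.

Deadweight loss = £921.375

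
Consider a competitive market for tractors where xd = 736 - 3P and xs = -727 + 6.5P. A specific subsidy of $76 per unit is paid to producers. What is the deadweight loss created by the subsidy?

Pre-subsidy: 736 - 3P = -727 + 6.5P gives P* = 154, x* = 274.
With the subsidy, sellers receive Ps = Pb + 76 for each unit, where Pb is the price buyers pay.
Supply in terms of Pb becomes xs = -727 + 6.5(Pb + 76) = -233 + 6.5Pb. Setting this equal to demand: 736 - 3Pb = -233 + 6.5Pb, so Pb = 102.
Sellers receive Ps = 102 + 76 = 178; x' = 736 − 3·102 = 430.
The subsidy expands output by 430 − 274 = 156 past the efficient level; on those units the gap between marginal cost and willingness to pay runs from 0 up to 76.
DWL = ½ × 76 × 156 = 5928.

Deadweight loss = $5928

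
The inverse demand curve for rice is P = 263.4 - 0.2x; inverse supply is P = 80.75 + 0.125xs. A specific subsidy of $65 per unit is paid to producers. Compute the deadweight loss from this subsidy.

Deadweight loss = $6500

Pre-subsidy: 263.4 - 0.2x = 80.75 + 0.125x gives x* = 562 and P* = 151.
With the subsidy, sellers receive Ps = Pb + 65 for each unit, where Pb is the price buyers pay.
On the curves, Pb = 263.4 - 0.2x and Ps = 80.75 + 0.125x; the wedge Ps − Pb = 65 gives 80.75 + 0.125x − (263.4 - 0.2x) = 65, so x' = 762.
Then Pb = 263.4 − 0.2·762 = 111 and Ps = 80.75 + 0.125·762 = 176.
The subsidy expands output by 762 − 562 = 200 past the efficient level; on those units the gap between marginal cost and willingness to pay runs from 0 up to 65.
DWL = ½ × 65 × 200 = 6500.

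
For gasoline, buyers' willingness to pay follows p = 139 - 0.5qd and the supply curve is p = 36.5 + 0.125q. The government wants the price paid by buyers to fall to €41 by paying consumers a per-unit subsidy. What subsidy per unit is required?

Required subsidy s = €20 per unit

At a buyer price of 41, quantity demanded is 278 − 2·41 = 196.
Sellers supply 196 only when they receive ps = 36.5 + 0.125·196 = 61.
s = ps − pb = 61 − 41 = 20.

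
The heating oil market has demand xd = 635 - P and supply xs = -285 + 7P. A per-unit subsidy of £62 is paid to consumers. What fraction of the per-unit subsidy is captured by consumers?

Pre-subsidy: 635 - P = -285 + 7P gives P* = 115, x* = 520.
With the rebate, buyers effectively pay Pb = Ps − 62, where Ps is the price sellers receive.
Demand in terms of Ps becomes xd = 635 − 1(Ps − 62) = 697 - Ps. Setting this equal to supply: 697 - Ps = -285 + 7Ps, so Ps = 122.75.
Buyers pay Pb = 122.75 − 62 = 60.75; x' = -285 + 7·122.75 = 574.25.
Buyers' price falls by P* − Pb = 115 − 60.75 = 54.25; sellers' price rises by Ps − P* = 122.75 − 115 = 7.75.
So consumers capture 54.25/62 = 0.875 of each unit of subsidy.

Consumer share = 0.875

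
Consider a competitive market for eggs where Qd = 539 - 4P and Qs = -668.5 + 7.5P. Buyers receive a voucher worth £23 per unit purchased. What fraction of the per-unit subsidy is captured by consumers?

Pre-subsidy: 539 - 4P = -668.5 + 7.5P gives P* = 105, Q* = 119.
With the rebate, buyers effectively pay Pb = Ps − 23, where Ps is the price sellers receive.
Demand in terms of Ps becomes Qd = 539 − 4(Ps − 23) = 631 - 4Ps. Setting this equal to supply: 631 - 4Ps = -668.5 + 7.5Ps, so Ps = 113.
Buyers pay Pb = 113 − 23 = 90; Q' = -668.5 + 7.5·113 = 179.
Buyers' price falls by P* − Pb = 105 − 90 = 15; sellers' price rises by Ps − P* = 113 − 105 = 8.
So consumers capture 15/23 = 15/23 of each unit of subsidy.

Consumer share = 15/23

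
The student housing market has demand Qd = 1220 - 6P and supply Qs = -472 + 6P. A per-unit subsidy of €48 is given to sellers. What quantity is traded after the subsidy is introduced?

Q' = 518

Pre-subsidy: 1220 - 6P = -472 + 6P gives P* = 141, Q* = 374.
With the subsidy, sellers receive Ps = Pb + 48 for each unit, where Pb is the price buyers pay.
Supply in terms of Pb becomes Qs = -472 + 6(Pb + 48) = -184 + 6Pb. Setting this equal to demand: 1220 - 6Pb = -184 + 6Pb, so Pb = 117.
Sellers receive Ps = 117 + 48 = 165; Q' = 1220 − 6·117 = 518.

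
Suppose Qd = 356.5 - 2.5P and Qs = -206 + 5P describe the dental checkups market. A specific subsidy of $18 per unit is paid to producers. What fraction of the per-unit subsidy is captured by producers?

Pre-subsidy: 356.5 - 2.5P = -206 + 5P gives P* = 75, Q* = 169.
With the subsidy, sellers receive Ps = Pb + 18 for each unit, where Pb is the price buyers pay.
Supply in terms of Pb becomes Qs = -206 + 5(Pb + 18) = -116 + 5Pb. Setting this equal to demand: 356.5 - 2.5Pb = -116 + 5Pb, so Pb = 63.
Sellers receive Ps = 63 + 18 = 81; Q' = 356.5 − 2.5·63 = 199.
Buyers' price falls by P* − Pb = 75 − 63 = 12; sellers' price rises by Ps − P* = 81 − 75 = 6.
So producers capture 6/18 = 1/3 of each unit of subsidy.

Producer share = 1/3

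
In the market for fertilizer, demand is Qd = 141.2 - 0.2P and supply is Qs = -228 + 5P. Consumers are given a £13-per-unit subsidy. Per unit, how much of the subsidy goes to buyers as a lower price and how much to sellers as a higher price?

Pre-subsidy: 141.2 - 0.2P = -228 + 5P gives P* = 71, Q* = 127.
With the rebate, buyers effectively pay Pb = Ps − 13, where Ps is the price sellers receive.
Demand in terms of Ps becomes Qd = 141.2 − 0.2(Ps − 13) = 143.8 - 0.2Ps. Setting this equal to supply: 143.8 - 0.2Ps = -228 + 5Ps, so Ps = 71.5.
Buyers pay Pb = 71.5 − 13 = 58.5; Q' = -228 + 5·71.5 = 129.5.
Buyers' price falls by P* − Pb = 71 − 58.5 = 12.5; sellers' price rises by Ps − P* = 71.5 − 71 = 0.5.

Buyers gain £12.5 per unit; sellers gain £0.5 per unit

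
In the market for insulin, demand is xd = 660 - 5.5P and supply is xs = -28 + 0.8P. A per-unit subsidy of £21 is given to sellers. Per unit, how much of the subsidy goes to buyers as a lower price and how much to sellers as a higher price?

Pre-subsidy: 660 - 5.5P = -28 + 0.8P gives P* = 6880/63, x* = 3740/63.
With the subsidy, sellers receive Ps = Pb + 21 for each unit, where Pb is the price buyers pay.
Supply in terms of Pb becomes xs = -28 + 0.8(Pb + 21) = -11.2 + 0.8Pb. Setting this equal to demand: 660 - 5.5Pb = -11.2 + 0.8Pb, so Pb = 6712/63.
Sellers receive Ps = 6712/63 + 21 = 8035/63; x' = 660 − 5.5·(6712/63) = 4664/63.
Buyers' price falls by P* − Pb = 6880/63 − 6712/63 = 8/3; sellers' price rises by Ps − P* = 8035/63 − 6880/63 = 55/3.

Buyers gain 8/3 per unit; sellers gain 55/3 per unit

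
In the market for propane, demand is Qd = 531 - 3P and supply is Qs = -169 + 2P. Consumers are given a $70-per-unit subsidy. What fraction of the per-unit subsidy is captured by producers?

Producer share = 0.6

Pre-subsidy: 531 - 3P = -169 + 2P gives P* = 140, Q* = 111.
With the rebate, buyers effectively pay Pb = Ps − 70, where Ps is the price sellers receive.
Demand in terms of Ps becomes Qd = 531 − 3(Ps − 70) = 741 - 3Ps. Setting this equal to supply: 741 - 3Ps = -169 + 2Ps, so Ps = 182.
Buyers pay Pb = 182 − 70 = 112; Q' = -169 + 2·182 = 195.
Buyers' price falls by P* − Pb = 140 − 112 = 28; sellers' price rises by Ps − P* = 182 − 140 = 42.
So producers capture 42/70 = 0.6 of each unit of subsidy.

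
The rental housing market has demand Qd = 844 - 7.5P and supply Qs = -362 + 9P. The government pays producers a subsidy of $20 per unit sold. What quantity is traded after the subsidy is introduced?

Pre-subsidy: 844 - 7.5P = -362 + 9P gives P* = 804/11, Q* = 3254/11.
With the subsidy, sellers receive Ps = Pb + 20 for each unit, where Pb is the price buyers pay.
Supply in terms of Pb becomes Qs = -362 + 9(Pb + 20) = -182 + 9Pb. Setting this equal to demand: 844 - 7.5Pb = -182 + 9Pb, so Pb = 684/11.
Sellers receive Ps = 684/11 + 20 = 904/11; Q' = 844 − 7.5·(684/11) = 4154/11.

Q' = 4154/11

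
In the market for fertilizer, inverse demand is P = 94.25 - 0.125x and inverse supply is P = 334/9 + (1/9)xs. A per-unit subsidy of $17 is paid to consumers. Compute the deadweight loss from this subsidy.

Deadweight loss = $612

Pre-subsidy: 94.25 - 0.125x = 334/9 + (1/9)x gives x* = 242 and P* = 64.
With the rebate, buyers effectively pay Pb = Ps − 17, where Ps is the price sellers receive.
On the curves, Pb = 94.25 - 0.125x and Ps = 334/9 + (1/9)x; the wedge Ps − Pb = 17 gives 334/9 + (1/9)x − (94.25 - 0.125x) = 17, so x' = 314.
Then Pb = 94.25 − 0.125·314 = 55 and Ps = 334/9 + (1/9)·314 = 72.
The subsidy expands output by 314 − 242 = 72 past the efficient level; on those units the gap between marginal cost and willingness to pay runs from 0 up to 17.
DWL = ½ × 17 × 72 = 612.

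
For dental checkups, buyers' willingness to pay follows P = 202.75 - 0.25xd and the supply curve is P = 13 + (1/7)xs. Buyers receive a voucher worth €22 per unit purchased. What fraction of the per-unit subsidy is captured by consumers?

Consumer share = 7/11

Pre-subsidy: 202.75 - 0.25x = 13 + (1/7)x gives x* = 483 and P* = 82.
With the rebate, buyers effectively pay Pb = Ps − 22, where Ps is the price sellers receive.
On the curves, Pb = 202.75 - 0.25x and Ps = 13 + (1/7)x; the wedge Ps − Pb = 22 gives 13 + (1/7)x − (202.75 - 0.25x) = 22, so x' = 539.
Then Pb = 202.75 − 0.25·539 = 68 and Ps = 13 + (1/7)·539 = 90.
Buyers' price falls by P* − Pb = 82 − 68 = 14; sellers' price rises by Ps − P* = 90 − 82 = 8.
So consumers capture 14/22 = 7/11 of each unit of subsidy.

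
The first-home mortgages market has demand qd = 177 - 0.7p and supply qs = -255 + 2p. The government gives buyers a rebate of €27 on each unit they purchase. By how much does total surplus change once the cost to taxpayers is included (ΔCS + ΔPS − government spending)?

Net change in total surplus = -€189

Pre-subsidy: 177 - 0.7p = -255 + 2p gives p* = 160, q* = 65.
With the rebate, buyers effectively pay pb = ps − 27, where ps is the price sellers receive.
Demand in terms of ps becomes qd = 177 − 0.7(ps − 27) = 195.9 - 0.7ps. Setting this equal to supply: 195.9 - 0.7ps = -255 + 2ps, so ps = 167.
Buyers pay pb = 167 − 27 = 140; q' = -255 + 2·167 = 79.
ΔCS = ½(65 + 79)(160 − 140) = 1440; ΔPS = ½(65 + 79)(167 − 160) = 504.
Government spending = 27 × 79 = 2133.
Net change = 1440 + 504 − 2133 = -189. The loss equals the DWL triangle ½·27·14.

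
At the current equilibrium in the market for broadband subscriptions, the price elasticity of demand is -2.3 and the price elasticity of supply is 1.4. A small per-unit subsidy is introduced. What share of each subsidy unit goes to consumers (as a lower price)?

Consumer share = 14/37

For a small subsidy around the equilibrium, the benefit split depends on the relative slopes, which at a point are proportional to the elasticities.
Buyer share = εs/(εs + |εd|) = 1.4/(1.4 + 2.3) = 14/37; seller share = |εd|/(εs + |εd|) = 23/37.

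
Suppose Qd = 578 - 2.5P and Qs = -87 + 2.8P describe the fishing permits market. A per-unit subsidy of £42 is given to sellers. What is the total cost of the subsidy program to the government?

Pre-subsidy: 578 - 2.5P = -87 + 2.8P gives P* = 6650/53, Q* = 14009/53.
With the subsidy, sellers receive Ps = Pb + 42 for each unit, where Pb is the price buyers pay.
Supply in terms of Pb becomes Qs = -87 + 2.8(Pb + 42) = 30.6 + 2.8Pb. Setting this equal to demand: 578 - 2.5Pb = 30.6 + 2.8Pb, so Pb = 5474/53.
Sellers receive Ps = 5474/53 + 42 = 7700/53; Q' = 578 − 2.5·(5474/53) = 16949/53.
Government outlay = subsidy × quantity = 42 × 16949/53 = 711858/53.

Government cost = 711858/53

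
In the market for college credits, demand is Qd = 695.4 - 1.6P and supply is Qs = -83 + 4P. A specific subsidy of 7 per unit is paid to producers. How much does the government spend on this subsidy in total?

Government cost = 3367

Pre-subsidy: 695.4 - 1.6P = -83 + 4P gives P* = 139, Q* = 473.
With the subsidy, sellers receive Ps = Pb + 7 for each unit, where Pb is the price buyers pay.
Supply in terms of Pb becomes Qs = -83 + 4(Pb + 7) = -55 + 4Pb. Setting this equal to demand: 695.4 - 1.6Pb = -55 + 4Pb, so Pb = 134.
Sellers receive Ps = 134 + 7 = 141; Q' = 695.4 − 1.6·134 = 481.
Government outlay = subsidy × quantity = 7 × 481 = 3367.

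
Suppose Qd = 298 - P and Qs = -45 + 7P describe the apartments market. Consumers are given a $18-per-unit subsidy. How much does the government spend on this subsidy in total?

Pre-subsidy: 298 - P = -45 + 7P gives P* = 42.875, Q* = 255.125.
With the rebate, buyers effectively pay Pb = Ps − 18, where Ps is the price sellers receive.
Demand in terms of Ps becomes Qd = 298 − 1(Ps − 18) = 316 - Ps. Setting this equal to supply: 316 - Ps = -45 + 7Ps, so Ps = 45.125.
Buyers pay Pb = 45.125 − 18 = 27.125; Q' = -45 + 7·45.125 = 270.875.
Government outlay = subsidy × quantity = 18 × 270.875 = 4875.75.

Government cost = $4875.75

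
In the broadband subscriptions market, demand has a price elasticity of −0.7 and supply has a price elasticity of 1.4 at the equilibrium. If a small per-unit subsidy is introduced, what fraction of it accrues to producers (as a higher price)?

For a small subsidy around the equilibrium, the benefit split depends on the relative slopes, which at a point are proportional to the elasticities.
Buyer share = εs/(εs + |εd|) = 1.4/(1.4 + 0.7) = 2/3; seller share = |εd|/(εs + |εd|) = 1/3.
So producers capture 1/3 of the subsidy.

Producer share = 1/3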